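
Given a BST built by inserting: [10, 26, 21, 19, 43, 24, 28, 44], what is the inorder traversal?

Tree insertion order: [10, 26, 21, 19, 43, 24, 28, 44]
Tree (level-order array): [10, None, 26, 21, 43, 19, 24, 28, 44]
Inorder traversal: [10, 19, 21, 24, 26, 28, 43, 44]


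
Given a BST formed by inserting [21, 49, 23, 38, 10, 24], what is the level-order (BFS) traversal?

Tree insertion order: [21, 49, 23, 38, 10, 24]
Tree (level-order array): [21, 10, 49, None, None, 23, None, None, 38, 24]
BFS from the root, enqueuing left then right child of each popped node:
  queue [21] -> pop 21, enqueue [10, 49], visited so far: [21]
  queue [10, 49] -> pop 10, enqueue [none], visited so far: [21, 10]
  queue [49] -> pop 49, enqueue [23], visited so far: [21, 10, 49]
  queue [23] -> pop 23, enqueue [38], visited so far: [21, 10, 49, 23]
  queue [38] -> pop 38, enqueue [24], visited so far: [21, 10, 49, 23, 38]
  queue [24] -> pop 24, enqueue [none], visited so far: [21, 10, 49, 23, 38, 24]
Result: [21, 10, 49, 23, 38, 24]


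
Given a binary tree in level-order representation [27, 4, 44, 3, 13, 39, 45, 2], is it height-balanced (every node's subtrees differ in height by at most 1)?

Tree (level-order array): [27, 4, 44, 3, 13, 39, 45, 2]
Definition: a tree is height-balanced if, at every node, |h(left) - h(right)| <= 1 (empty subtree has height -1).
Bottom-up per-node check:
  node 2: h_left=-1, h_right=-1, diff=0 [OK], height=0
  node 3: h_left=0, h_right=-1, diff=1 [OK], height=1
  node 13: h_left=-1, h_right=-1, diff=0 [OK], height=0
  node 4: h_left=1, h_right=0, diff=1 [OK], height=2
  node 39: h_left=-1, h_right=-1, diff=0 [OK], height=0
  node 45: h_left=-1, h_right=-1, diff=0 [OK], height=0
  node 44: h_left=0, h_right=0, diff=0 [OK], height=1
  node 27: h_left=2, h_right=1, diff=1 [OK], height=3
All nodes satisfy the balance condition.
Result: Balanced


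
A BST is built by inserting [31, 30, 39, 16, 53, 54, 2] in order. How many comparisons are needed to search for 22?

Search path for 22: 31 -> 30 -> 16
Found: False
Comparisons: 3


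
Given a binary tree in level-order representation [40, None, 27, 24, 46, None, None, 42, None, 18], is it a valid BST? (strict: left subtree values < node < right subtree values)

Level-order array: [40, None, 27, 24, 46, None, None, 42, None, 18]
Validate using subtree bounds (lo, hi): at each node, require lo < value < hi,
then recurse left with hi=value and right with lo=value.
Preorder trace (stopping at first violation):
  at node 40 with bounds (-inf, +inf): OK
  at node 27 with bounds (40, +inf): VIOLATION
Node 27 violates its bound: not (40 < 27 < +inf).
Result: Not a valid BST


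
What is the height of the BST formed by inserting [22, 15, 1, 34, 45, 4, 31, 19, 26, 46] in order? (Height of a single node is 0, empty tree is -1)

Insertion order: [22, 15, 1, 34, 45, 4, 31, 19, 26, 46]
Tree (level-order array): [22, 15, 34, 1, 19, 31, 45, None, 4, None, None, 26, None, None, 46]
Compute height bottom-up (empty subtree = -1):
  height(4) = 1 + max(-1, -1) = 0
  height(1) = 1 + max(-1, 0) = 1
  height(19) = 1 + max(-1, -1) = 0
  height(15) = 1 + max(1, 0) = 2
  height(26) = 1 + max(-1, -1) = 0
  height(31) = 1 + max(0, -1) = 1
  height(46) = 1 + max(-1, -1) = 0
  height(45) = 1 + max(-1, 0) = 1
  height(34) = 1 + max(1, 1) = 2
  height(22) = 1 + max(2, 2) = 3
Height = 3


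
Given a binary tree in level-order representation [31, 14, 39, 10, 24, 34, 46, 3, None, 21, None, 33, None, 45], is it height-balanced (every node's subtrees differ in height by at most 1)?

Tree (level-order array): [31, 14, 39, 10, 24, 34, 46, 3, None, 21, None, 33, None, 45]
Definition: a tree is height-balanced if, at every node, |h(left) - h(right)| <= 1 (empty subtree has height -1).
Bottom-up per-node check:
  node 3: h_left=-1, h_right=-1, diff=0 [OK], height=0
  node 10: h_left=0, h_right=-1, diff=1 [OK], height=1
  node 21: h_left=-1, h_right=-1, diff=0 [OK], height=0
  node 24: h_left=0, h_right=-1, diff=1 [OK], height=1
  node 14: h_left=1, h_right=1, diff=0 [OK], height=2
  node 33: h_left=-1, h_right=-1, diff=0 [OK], height=0
  node 34: h_left=0, h_right=-1, diff=1 [OK], height=1
  node 45: h_left=-1, h_right=-1, diff=0 [OK], height=0
  node 46: h_left=0, h_right=-1, diff=1 [OK], height=1
  node 39: h_left=1, h_right=1, diff=0 [OK], height=2
  node 31: h_left=2, h_right=2, diff=0 [OK], height=3
All nodes satisfy the balance condition.
Result: Balanced


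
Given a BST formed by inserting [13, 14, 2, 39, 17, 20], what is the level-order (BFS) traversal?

Tree insertion order: [13, 14, 2, 39, 17, 20]
Tree (level-order array): [13, 2, 14, None, None, None, 39, 17, None, None, 20]
BFS from the root, enqueuing left then right child of each popped node:
  queue [13] -> pop 13, enqueue [2, 14], visited so far: [13]
  queue [2, 14] -> pop 2, enqueue [none], visited so far: [13, 2]
  queue [14] -> pop 14, enqueue [39], visited so far: [13, 2, 14]
  queue [39] -> pop 39, enqueue [17], visited so far: [13, 2, 14, 39]
  queue [17] -> pop 17, enqueue [20], visited so far: [13, 2, 14, 39, 17]
  queue [20] -> pop 20, enqueue [none], visited so far: [13, 2, 14, 39, 17, 20]
Result: [13, 2, 14, 39, 17, 20]


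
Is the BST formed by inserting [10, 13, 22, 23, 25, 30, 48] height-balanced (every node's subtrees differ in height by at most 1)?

Tree (level-order array): [10, None, 13, None, 22, None, 23, None, 25, None, 30, None, 48]
Definition: a tree is height-balanced if, at every node, |h(left) - h(right)| <= 1 (empty subtree has height -1).
Bottom-up per-node check:
  node 48: h_left=-1, h_right=-1, diff=0 [OK], height=0
  node 30: h_left=-1, h_right=0, diff=1 [OK], height=1
  node 25: h_left=-1, h_right=1, diff=2 [FAIL (|-1-1|=2 > 1)], height=2
  node 23: h_left=-1, h_right=2, diff=3 [FAIL (|-1-2|=3 > 1)], height=3
  node 22: h_left=-1, h_right=3, diff=4 [FAIL (|-1-3|=4 > 1)], height=4
  node 13: h_left=-1, h_right=4, diff=5 [FAIL (|-1-4|=5 > 1)], height=5
  node 10: h_left=-1, h_right=5, diff=6 [FAIL (|-1-5|=6 > 1)], height=6
Node 25 violates the condition: |-1 - 1| = 2 > 1.
Result: Not balanced


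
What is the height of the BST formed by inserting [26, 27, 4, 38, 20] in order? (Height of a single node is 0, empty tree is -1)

Insertion order: [26, 27, 4, 38, 20]
Tree (level-order array): [26, 4, 27, None, 20, None, 38]
Compute height bottom-up (empty subtree = -1):
  height(20) = 1 + max(-1, -1) = 0
  height(4) = 1 + max(-1, 0) = 1
  height(38) = 1 + max(-1, -1) = 0
  height(27) = 1 + max(-1, 0) = 1
  height(26) = 1 + max(1, 1) = 2
Height = 2


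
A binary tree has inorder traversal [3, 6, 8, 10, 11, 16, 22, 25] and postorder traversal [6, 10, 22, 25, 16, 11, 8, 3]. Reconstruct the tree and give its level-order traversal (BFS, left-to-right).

Inorder:   [3, 6, 8, 10, 11, 16, 22, 25]
Postorder: [6, 10, 22, 25, 16, 11, 8, 3]
Algorithm: postorder visits root last, so walk postorder right-to-left;
each value is the root of the current inorder slice — split it at that
value, recurse on the right subtree first, then the left.
Recursive splits:
  root=3; inorder splits into left=[], right=[6, 8, 10, 11, 16, 22, 25]
  root=8; inorder splits into left=[6], right=[10, 11, 16, 22, 25]
  root=11; inorder splits into left=[10], right=[16, 22, 25]
  root=16; inorder splits into left=[], right=[22, 25]
  root=25; inorder splits into left=[22], right=[]
  root=22; inorder splits into left=[], right=[]
  root=10; inorder splits into left=[], right=[]
  root=6; inorder splits into left=[], right=[]
Reconstructed level-order: [3, 8, 6, 11, 10, 16, 25, 22]


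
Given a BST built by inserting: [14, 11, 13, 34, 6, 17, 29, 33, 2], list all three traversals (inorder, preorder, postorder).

Tree insertion order: [14, 11, 13, 34, 6, 17, 29, 33, 2]
Tree (level-order array): [14, 11, 34, 6, 13, 17, None, 2, None, None, None, None, 29, None, None, None, 33]
Inorder (L, root, R): [2, 6, 11, 13, 14, 17, 29, 33, 34]
Preorder (root, L, R): [14, 11, 6, 2, 13, 34, 17, 29, 33]
Postorder (L, R, root): [2, 6, 13, 11, 33, 29, 17, 34, 14]


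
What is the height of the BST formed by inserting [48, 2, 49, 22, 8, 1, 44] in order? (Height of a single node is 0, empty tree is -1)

Insertion order: [48, 2, 49, 22, 8, 1, 44]
Tree (level-order array): [48, 2, 49, 1, 22, None, None, None, None, 8, 44]
Compute height bottom-up (empty subtree = -1):
  height(1) = 1 + max(-1, -1) = 0
  height(8) = 1 + max(-1, -1) = 0
  height(44) = 1 + max(-1, -1) = 0
  height(22) = 1 + max(0, 0) = 1
  height(2) = 1 + max(0, 1) = 2
  height(49) = 1 + max(-1, -1) = 0
  height(48) = 1 + max(2, 0) = 3
Height = 3


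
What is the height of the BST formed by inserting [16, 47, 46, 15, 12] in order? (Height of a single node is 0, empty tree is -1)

Insertion order: [16, 47, 46, 15, 12]
Tree (level-order array): [16, 15, 47, 12, None, 46]
Compute height bottom-up (empty subtree = -1):
  height(12) = 1 + max(-1, -1) = 0
  height(15) = 1 + max(0, -1) = 1
  height(46) = 1 + max(-1, -1) = 0
  height(47) = 1 + max(0, -1) = 1
  height(16) = 1 + max(1, 1) = 2
Height = 2


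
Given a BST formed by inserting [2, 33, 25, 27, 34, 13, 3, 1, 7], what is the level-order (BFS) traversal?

Tree insertion order: [2, 33, 25, 27, 34, 13, 3, 1, 7]
Tree (level-order array): [2, 1, 33, None, None, 25, 34, 13, 27, None, None, 3, None, None, None, None, 7]
BFS from the root, enqueuing left then right child of each popped node:
  queue [2] -> pop 2, enqueue [1, 33], visited so far: [2]
  queue [1, 33] -> pop 1, enqueue [none], visited so far: [2, 1]
  queue [33] -> pop 33, enqueue [25, 34], visited so far: [2, 1, 33]
  queue [25, 34] -> pop 25, enqueue [13, 27], visited so far: [2, 1, 33, 25]
  queue [34, 13, 27] -> pop 34, enqueue [none], visited so far: [2, 1, 33, 25, 34]
  queue [13, 27] -> pop 13, enqueue [3], visited so far: [2, 1, 33, 25, 34, 13]
  queue [27, 3] -> pop 27, enqueue [none], visited so far: [2, 1, 33, 25, 34, 13, 27]
  queue [3] -> pop 3, enqueue [7], visited so far: [2, 1, 33, 25, 34, 13, 27, 3]
  queue [7] -> pop 7, enqueue [none], visited so far: [2, 1, 33, 25, 34, 13, 27, 3, 7]
Result: [2, 1, 33, 25, 34, 13, 27, 3, 7]


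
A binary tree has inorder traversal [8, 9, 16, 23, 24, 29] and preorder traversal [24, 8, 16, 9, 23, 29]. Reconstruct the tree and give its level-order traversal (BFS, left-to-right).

Inorder:  [8, 9, 16, 23, 24, 29]
Preorder: [24, 8, 16, 9, 23, 29]
Algorithm: preorder visits root first, so consume preorder in order;
for each root, split the current inorder slice at that value into
left-subtree inorder and right-subtree inorder, then recurse.
Recursive splits:
  root=24; inorder splits into left=[8, 9, 16, 23], right=[29]
  root=8; inorder splits into left=[], right=[9, 16, 23]
  root=16; inorder splits into left=[9], right=[23]
  root=9; inorder splits into left=[], right=[]
  root=23; inorder splits into left=[], right=[]
  root=29; inorder splits into left=[], right=[]
Reconstructed level-order: [24, 8, 29, 16, 9, 23]


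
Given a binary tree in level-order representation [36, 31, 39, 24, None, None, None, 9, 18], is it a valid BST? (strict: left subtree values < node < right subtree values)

Level-order array: [36, 31, 39, 24, None, None, None, 9, 18]
Validate using subtree bounds (lo, hi): at each node, require lo < value < hi,
then recurse left with hi=value and right with lo=value.
Preorder trace (stopping at first violation):
  at node 36 with bounds (-inf, +inf): OK
  at node 31 with bounds (-inf, 36): OK
  at node 24 with bounds (-inf, 31): OK
  at node 9 with bounds (-inf, 24): OK
  at node 18 with bounds (24, 31): VIOLATION
Node 18 violates its bound: not (24 < 18 < 31).
Result: Not a valid BST


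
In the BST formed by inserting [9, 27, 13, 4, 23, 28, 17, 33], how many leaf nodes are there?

Tree built from: [9, 27, 13, 4, 23, 28, 17, 33]
Tree (level-order array): [9, 4, 27, None, None, 13, 28, None, 23, None, 33, 17]
Rule: A leaf has 0 children.
Per-node child counts:
  node 9: 2 child(ren)
  node 4: 0 child(ren)
  node 27: 2 child(ren)
  node 13: 1 child(ren)
  node 23: 1 child(ren)
  node 17: 0 child(ren)
  node 28: 1 child(ren)
  node 33: 0 child(ren)
Matching nodes: [4, 17, 33]
Count of leaf nodes: 3


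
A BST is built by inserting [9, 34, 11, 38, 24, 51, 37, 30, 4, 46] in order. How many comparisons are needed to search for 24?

Search path for 24: 9 -> 34 -> 11 -> 24
Found: True
Comparisons: 4


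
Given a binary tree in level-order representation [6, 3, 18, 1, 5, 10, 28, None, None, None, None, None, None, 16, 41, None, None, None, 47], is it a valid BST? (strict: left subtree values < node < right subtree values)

Level-order array: [6, 3, 18, 1, 5, 10, 28, None, None, None, None, None, None, 16, 41, None, None, None, 47]
Validate using subtree bounds (lo, hi): at each node, require lo < value < hi,
then recurse left with hi=value and right with lo=value.
Preorder trace (stopping at first violation):
  at node 6 with bounds (-inf, +inf): OK
  at node 3 with bounds (-inf, 6): OK
  at node 1 with bounds (-inf, 3): OK
  at node 5 with bounds (3, 6): OK
  at node 18 with bounds (6, +inf): OK
  at node 10 with bounds (6, 18): OK
  at node 28 with bounds (18, +inf): OK
  at node 16 with bounds (18, 28): VIOLATION
Node 16 violates its bound: not (18 < 16 < 28).
Result: Not a valid BST


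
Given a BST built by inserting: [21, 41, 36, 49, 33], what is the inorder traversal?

Tree insertion order: [21, 41, 36, 49, 33]
Tree (level-order array): [21, None, 41, 36, 49, 33]
Inorder traversal: [21, 33, 36, 41, 49]


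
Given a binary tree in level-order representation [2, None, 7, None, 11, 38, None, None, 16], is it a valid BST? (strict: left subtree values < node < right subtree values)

Level-order array: [2, None, 7, None, 11, 38, None, None, 16]
Validate using subtree bounds (lo, hi): at each node, require lo < value < hi,
then recurse left with hi=value and right with lo=value.
Preorder trace (stopping at first violation):
  at node 2 with bounds (-inf, +inf): OK
  at node 7 with bounds (2, +inf): OK
  at node 11 with bounds (7, +inf): OK
  at node 38 with bounds (7, 11): VIOLATION
Node 38 violates its bound: not (7 < 38 < 11).
Result: Not a valid BST


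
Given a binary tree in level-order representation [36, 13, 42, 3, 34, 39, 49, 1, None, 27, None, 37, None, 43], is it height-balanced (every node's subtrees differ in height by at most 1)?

Tree (level-order array): [36, 13, 42, 3, 34, 39, 49, 1, None, 27, None, 37, None, 43]
Definition: a tree is height-balanced if, at every node, |h(left) - h(right)| <= 1 (empty subtree has height -1).
Bottom-up per-node check:
  node 1: h_left=-1, h_right=-1, diff=0 [OK], height=0
  node 3: h_left=0, h_right=-1, diff=1 [OK], height=1
  node 27: h_left=-1, h_right=-1, diff=0 [OK], height=0
  node 34: h_left=0, h_right=-1, diff=1 [OK], height=1
  node 13: h_left=1, h_right=1, diff=0 [OK], height=2
  node 37: h_left=-1, h_right=-1, diff=0 [OK], height=0
  node 39: h_left=0, h_right=-1, diff=1 [OK], height=1
  node 43: h_left=-1, h_right=-1, diff=0 [OK], height=0
  node 49: h_left=0, h_right=-1, diff=1 [OK], height=1
  node 42: h_left=1, h_right=1, diff=0 [OK], height=2
  node 36: h_left=2, h_right=2, diff=0 [OK], height=3
All nodes satisfy the balance condition.
Result: Balanced


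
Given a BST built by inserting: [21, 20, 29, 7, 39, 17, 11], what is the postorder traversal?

Tree insertion order: [21, 20, 29, 7, 39, 17, 11]
Tree (level-order array): [21, 20, 29, 7, None, None, 39, None, 17, None, None, 11]
Postorder traversal: [11, 17, 7, 20, 39, 29, 21]


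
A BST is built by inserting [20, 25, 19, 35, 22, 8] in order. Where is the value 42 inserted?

Starting tree (level order): [20, 19, 25, 8, None, 22, 35]
Insertion path: 20 -> 25 -> 35
Result: insert 42 as right child of 35
Final tree (level order): [20, 19, 25, 8, None, 22, 35, None, None, None, None, None, 42]


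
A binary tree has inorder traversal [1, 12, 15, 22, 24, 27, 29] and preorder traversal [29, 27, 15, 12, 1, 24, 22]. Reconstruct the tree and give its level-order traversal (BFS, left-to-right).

Inorder:  [1, 12, 15, 22, 24, 27, 29]
Preorder: [29, 27, 15, 12, 1, 24, 22]
Algorithm: preorder visits root first, so consume preorder in order;
for each root, split the current inorder slice at that value into
left-subtree inorder and right-subtree inorder, then recurse.
Recursive splits:
  root=29; inorder splits into left=[1, 12, 15, 22, 24, 27], right=[]
  root=27; inorder splits into left=[1, 12, 15, 22, 24], right=[]
  root=15; inorder splits into left=[1, 12], right=[22, 24]
  root=12; inorder splits into left=[1], right=[]
  root=1; inorder splits into left=[], right=[]
  root=24; inorder splits into left=[22], right=[]
  root=22; inorder splits into left=[], right=[]
Reconstructed level-order: [29, 27, 15, 12, 24, 1, 22]


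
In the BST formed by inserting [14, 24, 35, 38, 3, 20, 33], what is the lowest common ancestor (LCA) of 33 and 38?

Tree insertion order: [14, 24, 35, 38, 3, 20, 33]
Tree (level-order array): [14, 3, 24, None, None, 20, 35, None, None, 33, 38]
In a BST, the LCA of p=33, q=38 is the first node v on the
root-to-leaf path with p <= v <= q (go left if both < v, right if both > v).
Walk from root:
  at 14: both 33 and 38 > 14, go right
  at 24: both 33 and 38 > 24, go right
  at 35: 33 <= 35 <= 38, this is the LCA
LCA = 35


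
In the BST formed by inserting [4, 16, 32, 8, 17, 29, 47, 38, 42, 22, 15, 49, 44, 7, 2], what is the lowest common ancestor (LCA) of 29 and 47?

Tree insertion order: [4, 16, 32, 8, 17, 29, 47, 38, 42, 22, 15, 49, 44, 7, 2]
Tree (level-order array): [4, 2, 16, None, None, 8, 32, 7, 15, 17, 47, None, None, None, None, None, 29, 38, 49, 22, None, None, 42, None, None, None, None, None, 44]
In a BST, the LCA of p=29, q=47 is the first node v on the
root-to-leaf path with p <= v <= q (go left if both < v, right if both > v).
Walk from root:
  at 4: both 29 and 47 > 4, go right
  at 16: both 29 and 47 > 16, go right
  at 32: 29 <= 32 <= 47, this is the LCA
LCA = 32


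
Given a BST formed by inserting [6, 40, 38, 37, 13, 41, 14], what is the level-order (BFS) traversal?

Tree insertion order: [6, 40, 38, 37, 13, 41, 14]
Tree (level-order array): [6, None, 40, 38, 41, 37, None, None, None, 13, None, None, 14]
BFS from the root, enqueuing left then right child of each popped node:
  queue [6] -> pop 6, enqueue [40], visited so far: [6]
  queue [40] -> pop 40, enqueue [38, 41], visited so far: [6, 40]
  queue [38, 41] -> pop 38, enqueue [37], visited so far: [6, 40, 38]
  queue [41, 37] -> pop 41, enqueue [none], visited so far: [6, 40, 38, 41]
  queue [37] -> pop 37, enqueue [13], visited so far: [6, 40, 38, 41, 37]
  queue [13] -> pop 13, enqueue [14], visited so far: [6, 40, 38, 41, 37, 13]
  queue [14] -> pop 14, enqueue [none], visited so far: [6, 40, 38, 41, 37, 13, 14]
Result: [6, 40, 38, 41, 37, 13, 14]


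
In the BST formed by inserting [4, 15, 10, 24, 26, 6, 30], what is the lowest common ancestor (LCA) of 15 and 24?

Tree insertion order: [4, 15, 10, 24, 26, 6, 30]
Tree (level-order array): [4, None, 15, 10, 24, 6, None, None, 26, None, None, None, 30]
In a BST, the LCA of p=15, q=24 is the first node v on the
root-to-leaf path with p <= v <= q (go left if both < v, right if both > v).
Walk from root:
  at 4: both 15 and 24 > 4, go right
  at 15: 15 <= 15 <= 24, this is the LCA
LCA = 15


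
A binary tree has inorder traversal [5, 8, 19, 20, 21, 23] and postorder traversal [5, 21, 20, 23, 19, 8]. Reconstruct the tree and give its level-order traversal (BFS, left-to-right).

Inorder:   [5, 8, 19, 20, 21, 23]
Postorder: [5, 21, 20, 23, 19, 8]
Algorithm: postorder visits root last, so walk postorder right-to-left;
each value is the root of the current inorder slice — split it at that
value, recurse on the right subtree first, then the left.
Recursive splits:
  root=8; inorder splits into left=[5], right=[19, 20, 21, 23]
  root=19; inorder splits into left=[], right=[20, 21, 23]
  root=23; inorder splits into left=[20, 21], right=[]
  root=20; inorder splits into left=[], right=[21]
  root=21; inorder splits into left=[], right=[]
  root=5; inorder splits into left=[], right=[]
Reconstructed level-order: [8, 5, 19, 23, 20, 21]


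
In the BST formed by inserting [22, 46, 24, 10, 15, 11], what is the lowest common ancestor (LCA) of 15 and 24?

Tree insertion order: [22, 46, 24, 10, 15, 11]
Tree (level-order array): [22, 10, 46, None, 15, 24, None, 11]
In a BST, the LCA of p=15, q=24 is the first node v on the
root-to-leaf path with p <= v <= q (go left if both < v, right if both > v).
Walk from root:
  at 22: 15 <= 22 <= 24, this is the LCA
LCA = 22


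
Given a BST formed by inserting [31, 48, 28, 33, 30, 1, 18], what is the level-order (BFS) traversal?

Tree insertion order: [31, 48, 28, 33, 30, 1, 18]
Tree (level-order array): [31, 28, 48, 1, 30, 33, None, None, 18]
BFS from the root, enqueuing left then right child of each popped node:
  queue [31] -> pop 31, enqueue [28, 48], visited so far: [31]
  queue [28, 48] -> pop 28, enqueue [1, 30], visited so far: [31, 28]
  queue [48, 1, 30] -> pop 48, enqueue [33], visited so far: [31, 28, 48]
  queue [1, 30, 33] -> pop 1, enqueue [18], visited so far: [31, 28, 48, 1]
  queue [30, 33, 18] -> pop 30, enqueue [none], visited so far: [31, 28, 48, 1, 30]
  queue [33, 18] -> pop 33, enqueue [none], visited so far: [31, 28, 48, 1, 30, 33]
  queue [18] -> pop 18, enqueue [none], visited so far: [31, 28, 48, 1, 30, 33, 18]
Result: [31, 28, 48, 1, 30, 33, 18]


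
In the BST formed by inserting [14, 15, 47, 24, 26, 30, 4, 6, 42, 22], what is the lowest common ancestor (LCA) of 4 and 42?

Tree insertion order: [14, 15, 47, 24, 26, 30, 4, 6, 42, 22]
Tree (level-order array): [14, 4, 15, None, 6, None, 47, None, None, 24, None, 22, 26, None, None, None, 30, None, 42]
In a BST, the LCA of p=4, q=42 is the first node v on the
root-to-leaf path with p <= v <= q (go left if both < v, right if both > v).
Walk from root:
  at 14: 4 <= 14 <= 42, this is the LCA
LCA = 14


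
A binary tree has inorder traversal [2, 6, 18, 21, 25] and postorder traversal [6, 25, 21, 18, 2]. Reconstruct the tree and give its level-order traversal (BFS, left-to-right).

Inorder:   [2, 6, 18, 21, 25]
Postorder: [6, 25, 21, 18, 2]
Algorithm: postorder visits root last, so walk postorder right-to-left;
each value is the root of the current inorder slice — split it at that
value, recurse on the right subtree first, then the left.
Recursive splits:
  root=2; inorder splits into left=[], right=[6, 18, 21, 25]
  root=18; inorder splits into left=[6], right=[21, 25]
  root=21; inorder splits into left=[], right=[25]
  root=25; inorder splits into left=[], right=[]
  root=6; inorder splits into left=[], right=[]
Reconstructed level-order: [2, 18, 6, 21, 25]


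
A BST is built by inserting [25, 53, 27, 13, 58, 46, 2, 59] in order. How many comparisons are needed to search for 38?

Search path for 38: 25 -> 53 -> 27 -> 46
Found: False
Comparisons: 4


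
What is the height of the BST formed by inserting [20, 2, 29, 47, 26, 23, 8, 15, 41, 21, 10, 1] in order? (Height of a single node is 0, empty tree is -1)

Insertion order: [20, 2, 29, 47, 26, 23, 8, 15, 41, 21, 10, 1]
Tree (level-order array): [20, 2, 29, 1, 8, 26, 47, None, None, None, 15, 23, None, 41, None, 10, None, 21]
Compute height bottom-up (empty subtree = -1):
  height(1) = 1 + max(-1, -1) = 0
  height(10) = 1 + max(-1, -1) = 0
  height(15) = 1 + max(0, -1) = 1
  height(8) = 1 + max(-1, 1) = 2
  height(2) = 1 + max(0, 2) = 3
  height(21) = 1 + max(-1, -1) = 0
  height(23) = 1 + max(0, -1) = 1
  height(26) = 1 + max(1, -1) = 2
  height(41) = 1 + max(-1, -1) = 0
  height(47) = 1 + max(0, -1) = 1
  height(29) = 1 + max(2, 1) = 3
  height(20) = 1 + max(3, 3) = 4
Height = 4


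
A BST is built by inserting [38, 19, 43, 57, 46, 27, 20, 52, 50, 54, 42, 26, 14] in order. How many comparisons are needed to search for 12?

Search path for 12: 38 -> 19 -> 14
Found: False
Comparisons: 3


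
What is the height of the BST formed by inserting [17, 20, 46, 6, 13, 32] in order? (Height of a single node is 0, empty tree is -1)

Insertion order: [17, 20, 46, 6, 13, 32]
Tree (level-order array): [17, 6, 20, None, 13, None, 46, None, None, 32]
Compute height bottom-up (empty subtree = -1):
  height(13) = 1 + max(-1, -1) = 0
  height(6) = 1 + max(-1, 0) = 1
  height(32) = 1 + max(-1, -1) = 0
  height(46) = 1 + max(0, -1) = 1
  height(20) = 1 + max(-1, 1) = 2
  height(17) = 1 + max(1, 2) = 3
Height = 3


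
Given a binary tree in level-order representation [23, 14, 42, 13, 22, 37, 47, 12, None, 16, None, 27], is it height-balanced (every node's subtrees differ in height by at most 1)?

Tree (level-order array): [23, 14, 42, 13, 22, 37, 47, 12, None, 16, None, 27]
Definition: a tree is height-balanced if, at every node, |h(left) - h(right)| <= 1 (empty subtree has height -1).
Bottom-up per-node check:
  node 12: h_left=-1, h_right=-1, diff=0 [OK], height=0
  node 13: h_left=0, h_right=-1, diff=1 [OK], height=1
  node 16: h_left=-1, h_right=-1, diff=0 [OK], height=0
  node 22: h_left=0, h_right=-1, diff=1 [OK], height=1
  node 14: h_left=1, h_right=1, diff=0 [OK], height=2
  node 27: h_left=-1, h_right=-1, diff=0 [OK], height=0
  node 37: h_left=0, h_right=-1, diff=1 [OK], height=1
  node 47: h_left=-1, h_right=-1, diff=0 [OK], height=0
  node 42: h_left=1, h_right=0, diff=1 [OK], height=2
  node 23: h_left=2, h_right=2, diff=0 [OK], height=3
All nodes satisfy the balance condition.
Result: Balanced


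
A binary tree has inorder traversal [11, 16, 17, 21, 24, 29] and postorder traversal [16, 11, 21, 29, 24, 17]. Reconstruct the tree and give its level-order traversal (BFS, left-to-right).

Inorder:   [11, 16, 17, 21, 24, 29]
Postorder: [16, 11, 21, 29, 24, 17]
Algorithm: postorder visits root last, so walk postorder right-to-left;
each value is the root of the current inorder slice — split it at that
value, recurse on the right subtree first, then the left.
Recursive splits:
  root=17; inorder splits into left=[11, 16], right=[21, 24, 29]
  root=24; inorder splits into left=[21], right=[29]
  root=29; inorder splits into left=[], right=[]
  root=21; inorder splits into left=[], right=[]
  root=11; inorder splits into left=[], right=[16]
  root=16; inorder splits into left=[], right=[]
Reconstructed level-order: [17, 11, 24, 16, 21, 29]


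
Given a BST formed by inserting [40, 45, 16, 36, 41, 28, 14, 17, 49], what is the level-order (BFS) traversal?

Tree insertion order: [40, 45, 16, 36, 41, 28, 14, 17, 49]
Tree (level-order array): [40, 16, 45, 14, 36, 41, 49, None, None, 28, None, None, None, None, None, 17]
BFS from the root, enqueuing left then right child of each popped node:
  queue [40] -> pop 40, enqueue [16, 45], visited so far: [40]
  queue [16, 45] -> pop 16, enqueue [14, 36], visited so far: [40, 16]
  queue [45, 14, 36] -> pop 45, enqueue [41, 49], visited so far: [40, 16, 45]
  queue [14, 36, 41, 49] -> pop 14, enqueue [none], visited so far: [40, 16, 45, 14]
  queue [36, 41, 49] -> pop 36, enqueue [28], visited so far: [40, 16, 45, 14, 36]
  queue [41, 49, 28] -> pop 41, enqueue [none], visited so far: [40, 16, 45, 14, 36, 41]
  queue [49, 28] -> pop 49, enqueue [none], visited so far: [40, 16, 45, 14, 36, 41, 49]
  queue [28] -> pop 28, enqueue [17], visited so far: [40, 16, 45, 14, 36, 41, 49, 28]
  queue [17] -> pop 17, enqueue [none], visited so far: [40, 16, 45, 14, 36, 41, 49, 28, 17]
Result: [40, 16, 45, 14, 36, 41, 49, 28, 17]


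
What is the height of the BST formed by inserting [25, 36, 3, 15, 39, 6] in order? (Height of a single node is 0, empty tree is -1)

Insertion order: [25, 36, 3, 15, 39, 6]
Tree (level-order array): [25, 3, 36, None, 15, None, 39, 6]
Compute height bottom-up (empty subtree = -1):
  height(6) = 1 + max(-1, -1) = 0
  height(15) = 1 + max(0, -1) = 1
  height(3) = 1 + max(-1, 1) = 2
  height(39) = 1 + max(-1, -1) = 0
  height(36) = 1 + max(-1, 0) = 1
  height(25) = 1 + max(2, 1) = 3
Height = 3


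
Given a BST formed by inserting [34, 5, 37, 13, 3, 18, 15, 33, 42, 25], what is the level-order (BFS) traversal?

Tree insertion order: [34, 5, 37, 13, 3, 18, 15, 33, 42, 25]
Tree (level-order array): [34, 5, 37, 3, 13, None, 42, None, None, None, 18, None, None, 15, 33, None, None, 25]
BFS from the root, enqueuing left then right child of each popped node:
  queue [34] -> pop 34, enqueue [5, 37], visited so far: [34]
  queue [5, 37] -> pop 5, enqueue [3, 13], visited so far: [34, 5]
  queue [37, 3, 13] -> pop 37, enqueue [42], visited so far: [34, 5, 37]
  queue [3, 13, 42] -> pop 3, enqueue [none], visited so far: [34, 5, 37, 3]
  queue [13, 42] -> pop 13, enqueue [18], visited so far: [34, 5, 37, 3, 13]
  queue [42, 18] -> pop 42, enqueue [none], visited so far: [34, 5, 37, 3, 13, 42]
  queue [18] -> pop 18, enqueue [15, 33], visited so far: [34, 5, 37, 3, 13, 42, 18]
  queue [15, 33] -> pop 15, enqueue [none], visited so far: [34, 5, 37, 3, 13, 42, 18, 15]
  queue [33] -> pop 33, enqueue [25], visited so far: [34, 5, 37, 3, 13, 42, 18, 15, 33]
  queue [25] -> pop 25, enqueue [none], visited so far: [34, 5, 37, 3, 13, 42, 18, 15, 33, 25]
Result: [34, 5, 37, 3, 13, 42, 18, 15, 33, 25]


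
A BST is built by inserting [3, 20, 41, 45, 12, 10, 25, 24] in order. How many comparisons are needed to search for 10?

Search path for 10: 3 -> 20 -> 12 -> 10
Found: True
Comparisons: 4


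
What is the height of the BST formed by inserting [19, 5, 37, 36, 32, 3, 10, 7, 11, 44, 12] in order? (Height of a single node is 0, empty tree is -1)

Insertion order: [19, 5, 37, 36, 32, 3, 10, 7, 11, 44, 12]
Tree (level-order array): [19, 5, 37, 3, 10, 36, 44, None, None, 7, 11, 32, None, None, None, None, None, None, 12]
Compute height bottom-up (empty subtree = -1):
  height(3) = 1 + max(-1, -1) = 0
  height(7) = 1 + max(-1, -1) = 0
  height(12) = 1 + max(-1, -1) = 0
  height(11) = 1 + max(-1, 0) = 1
  height(10) = 1 + max(0, 1) = 2
  height(5) = 1 + max(0, 2) = 3
  height(32) = 1 + max(-1, -1) = 0
  height(36) = 1 + max(0, -1) = 1
  height(44) = 1 + max(-1, -1) = 0
  height(37) = 1 + max(1, 0) = 2
  height(19) = 1 + max(3, 2) = 4
Height = 4


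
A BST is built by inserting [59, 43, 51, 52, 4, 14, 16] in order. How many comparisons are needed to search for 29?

Search path for 29: 59 -> 43 -> 4 -> 14 -> 16
Found: False
Comparisons: 5


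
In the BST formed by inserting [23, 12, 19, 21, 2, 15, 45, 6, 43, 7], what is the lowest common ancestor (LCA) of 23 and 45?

Tree insertion order: [23, 12, 19, 21, 2, 15, 45, 6, 43, 7]
Tree (level-order array): [23, 12, 45, 2, 19, 43, None, None, 6, 15, 21, None, None, None, 7]
In a BST, the LCA of p=23, q=45 is the first node v on the
root-to-leaf path with p <= v <= q (go left if both < v, right if both > v).
Walk from root:
  at 23: 23 <= 23 <= 45, this is the LCA
LCA = 23


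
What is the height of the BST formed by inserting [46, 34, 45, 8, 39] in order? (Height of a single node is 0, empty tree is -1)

Insertion order: [46, 34, 45, 8, 39]
Tree (level-order array): [46, 34, None, 8, 45, None, None, 39]
Compute height bottom-up (empty subtree = -1):
  height(8) = 1 + max(-1, -1) = 0
  height(39) = 1 + max(-1, -1) = 0
  height(45) = 1 + max(0, -1) = 1
  height(34) = 1 + max(0, 1) = 2
  height(46) = 1 + max(2, -1) = 3
Height = 3


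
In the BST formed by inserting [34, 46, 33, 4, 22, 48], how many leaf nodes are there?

Tree built from: [34, 46, 33, 4, 22, 48]
Tree (level-order array): [34, 33, 46, 4, None, None, 48, None, 22]
Rule: A leaf has 0 children.
Per-node child counts:
  node 34: 2 child(ren)
  node 33: 1 child(ren)
  node 4: 1 child(ren)
  node 22: 0 child(ren)
  node 46: 1 child(ren)
  node 48: 0 child(ren)
Matching nodes: [22, 48]
Count of leaf nodes: 2


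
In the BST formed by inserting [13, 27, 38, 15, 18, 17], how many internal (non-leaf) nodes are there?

Tree built from: [13, 27, 38, 15, 18, 17]
Tree (level-order array): [13, None, 27, 15, 38, None, 18, None, None, 17]
Rule: An internal node has at least one child.
Per-node child counts:
  node 13: 1 child(ren)
  node 27: 2 child(ren)
  node 15: 1 child(ren)
  node 18: 1 child(ren)
  node 17: 0 child(ren)
  node 38: 0 child(ren)
Matching nodes: [13, 27, 15, 18]
Count of internal (non-leaf) nodes: 4


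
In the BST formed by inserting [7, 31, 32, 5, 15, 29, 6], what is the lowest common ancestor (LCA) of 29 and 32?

Tree insertion order: [7, 31, 32, 5, 15, 29, 6]
Tree (level-order array): [7, 5, 31, None, 6, 15, 32, None, None, None, 29]
In a BST, the LCA of p=29, q=32 is the first node v on the
root-to-leaf path with p <= v <= q (go left if both < v, right if both > v).
Walk from root:
  at 7: both 29 and 32 > 7, go right
  at 31: 29 <= 31 <= 32, this is the LCA
LCA = 31


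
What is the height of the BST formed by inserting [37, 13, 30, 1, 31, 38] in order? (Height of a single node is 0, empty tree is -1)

Insertion order: [37, 13, 30, 1, 31, 38]
Tree (level-order array): [37, 13, 38, 1, 30, None, None, None, None, None, 31]
Compute height bottom-up (empty subtree = -1):
  height(1) = 1 + max(-1, -1) = 0
  height(31) = 1 + max(-1, -1) = 0
  height(30) = 1 + max(-1, 0) = 1
  height(13) = 1 + max(0, 1) = 2
  height(38) = 1 + max(-1, -1) = 0
  height(37) = 1 + max(2, 0) = 3
Height = 3


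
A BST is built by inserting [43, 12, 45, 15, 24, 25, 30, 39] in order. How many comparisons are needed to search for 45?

Search path for 45: 43 -> 45
Found: True
Comparisons: 2


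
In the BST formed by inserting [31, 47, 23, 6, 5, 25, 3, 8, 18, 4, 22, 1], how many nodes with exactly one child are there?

Tree built from: [31, 47, 23, 6, 5, 25, 3, 8, 18, 4, 22, 1]
Tree (level-order array): [31, 23, 47, 6, 25, None, None, 5, 8, None, None, 3, None, None, 18, 1, 4, None, 22]
Rule: These are nodes with exactly 1 non-null child.
Per-node child counts:
  node 31: 2 child(ren)
  node 23: 2 child(ren)
  node 6: 2 child(ren)
  node 5: 1 child(ren)
  node 3: 2 child(ren)
  node 1: 0 child(ren)
  node 4: 0 child(ren)
  node 8: 1 child(ren)
  node 18: 1 child(ren)
  node 22: 0 child(ren)
  node 25: 0 child(ren)
  node 47: 0 child(ren)
Matching nodes: [5, 8, 18]
Count of nodes with exactly one child: 3


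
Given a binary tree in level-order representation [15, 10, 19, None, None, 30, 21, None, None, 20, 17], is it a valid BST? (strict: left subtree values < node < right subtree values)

Level-order array: [15, 10, 19, None, None, 30, 21, None, None, 20, 17]
Validate using subtree bounds (lo, hi): at each node, require lo < value < hi,
then recurse left with hi=value and right with lo=value.
Preorder trace (stopping at first violation):
  at node 15 with bounds (-inf, +inf): OK
  at node 10 with bounds (-inf, 15): OK
  at node 19 with bounds (15, +inf): OK
  at node 30 with bounds (15, 19): VIOLATION
Node 30 violates its bound: not (15 < 30 < 19).
Result: Not a valid BST


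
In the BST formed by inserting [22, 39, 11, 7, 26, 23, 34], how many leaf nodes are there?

Tree built from: [22, 39, 11, 7, 26, 23, 34]
Tree (level-order array): [22, 11, 39, 7, None, 26, None, None, None, 23, 34]
Rule: A leaf has 0 children.
Per-node child counts:
  node 22: 2 child(ren)
  node 11: 1 child(ren)
  node 7: 0 child(ren)
  node 39: 1 child(ren)
  node 26: 2 child(ren)
  node 23: 0 child(ren)
  node 34: 0 child(ren)
Matching nodes: [7, 23, 34]
Count of leaf nodes: 3


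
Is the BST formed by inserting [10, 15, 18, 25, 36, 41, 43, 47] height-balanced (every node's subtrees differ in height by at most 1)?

Tree (level-order array): [10, None, 15, None, 18, None, 25, None, 36, None, 41, None, 43, None, 47]
Definition: a tree is height-balanced if, at every node, |h(left) - h(right)| <= 1 (empty subtree has height -1).
Bottom-up per-node check:
  node 47: h_left=-1, h_right=-1, diff=0 [OK], height=0
  node 43: h_left=-1, h_right=0, diff=1 [OK], height=1
  node 41: h_left=-1, h_right=1, diff=2 [FAIL (|-1-1|=2 > 1)], height=2
  node 36: h_left=-1, h_right=2, diff=3 [FAIL (|-1-2|=3 > 1)], height=3
  node 25: h_left=-1, h_right=3, diff=4 [FAIL (|-1-3|=4 > 1)], height=4
  node 18: h_left=-1, h_right=4, diff=5 [FAIL (|-1-4|=5 > 1)], height=5
  node 15: h_left=-1, h_right=5, diff=6 [FAIL (|-1-5|=6 > 1)], height=6
  node 10: h_left=-1, h_right=6, diff=7 [FAIL (|-1-6|=7 > 1)], height=7
Node 41 violates the condition: |-1 - 1| = 2 > 1.
Result: Not balanced


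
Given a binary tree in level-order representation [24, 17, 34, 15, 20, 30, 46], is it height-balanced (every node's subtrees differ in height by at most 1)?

Tree (level-order array): [24, 17, 34, 15, 20, 30, 46]
Definition: a tree is height-balanced if, at every node, |h(left) - h(right)| <= 1 (empty subtree has height -1).
Bottom-up per-node check:
  node 15: h_left=-1, h_right=-1, diff=0 [OK], height=0
  node 20: h_left=-1, h_right=-1, diff=0 [OK], height=0
  node 17: h_left=0, h_right=0, diff=0 [OK], height=1
  node 30: h_left=-1, h_right=-1, diff=0 [OK], height=0
  node 46: h_left=-1, h_right=-1, diff=0 [OK], height=0
  node 34: h_left=0, h_right=0, diff=0 [OK], height=1
  node 24: h_left=1, h_right=1, diff=0 [OK], height=2
All nodes satisfy the balance condition.
Result: Balanced


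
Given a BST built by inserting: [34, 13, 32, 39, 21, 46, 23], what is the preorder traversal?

Tree insertion order: [34, 13, 32, 39, 21, 46, 23]
Tree (level-order array): [34, 13, 39, None, 32, None, 46, 21, None, None, None, None, 23]
Preorder traversal: [34, 13, 32, 21, 23, 39, 46]


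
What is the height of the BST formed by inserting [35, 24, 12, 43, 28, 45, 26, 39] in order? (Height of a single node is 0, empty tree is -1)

Insertion order: [35, 24, 12, 43, 28, 45, 26, 39]
Tree (level-order array): [35, 24, 43, 12, 28, 39, 45, None, None, 26]
Compute height bottom-up (empty subtree = -1):
  height(12) = 1 + max(-1, -1) = 0
  height(26) = 1 + max(-1, -1) = 0
  height(28) = 1 + max(0, -1) = 1
  height(24) = 1 + max(0, 1) = 2
  height(39) = 1 + max(-1, -1) = 0
  height(45) = 1 + max(-1, -1) = 0
  height(43) = 1 + max(0, 0) = 1
  height(35) = 1 + max(2, 1) = 3
Height = 3


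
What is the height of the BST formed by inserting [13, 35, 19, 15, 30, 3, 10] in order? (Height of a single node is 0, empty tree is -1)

Insertion order: [13, 35, 19, 15, 30, 3, 10]
Tree (level-order array): [13, 3, 35, None, 10, 19, None, None, None, 15, 30]
Compute height bottom-up (empty subtree = -1):
  height(10) = 1 + max(-1, -1) = 0
  height(3) = 1 + max(-1, 0) = 1
  height(15) = 1 + max(-1, -1) = 0
  height(30) = 1 + max(-1, -1) = 0
  height(19) = 1 + max(0, 0) = 1
  height(35) = 1 + max(1, -1) = 2
  height(13) = 1 + max(1, 2) = 3
Height = 3


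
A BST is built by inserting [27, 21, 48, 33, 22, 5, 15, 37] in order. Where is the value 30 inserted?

Starting tree (level order): [27, 21, 48, 5, 22, 33, None, None, 15, None, None, None, 37]
Insertion path: 27 -> 48 -> 33
Result: insert 30 as left child of 33
Final tree (level order): [27, 21, 48, 5, 22, 33, None, None, 15, None, None, 30, 37]


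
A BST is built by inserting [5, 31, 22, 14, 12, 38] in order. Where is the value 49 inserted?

Starting tree (level order): [5, None, 31, 22, 38, 14, None, None, None, 12]
Insertion path: 5 -> 31 -> 38
Result: insert 49 as right child of 38
Final tree (level order): [5, None, 31, 22, 38, 14, None, None, 49, 12]


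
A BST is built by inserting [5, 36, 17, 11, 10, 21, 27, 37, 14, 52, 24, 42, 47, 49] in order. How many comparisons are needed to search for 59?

Search path for 59: 5 -> 36 -> 37 -> 52
Found: False
Comparisons: 4


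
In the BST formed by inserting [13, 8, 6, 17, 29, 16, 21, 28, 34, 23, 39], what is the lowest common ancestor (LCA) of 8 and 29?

Tree insertion order: [13, 8, 6, 17, 29, 16, 21, 28, 34, 23, 39]
Tree (level-order array): [13, 8, 17, 6, None, 16, 29, None, None, None, None, 21, 34, None, 28, None, 39, 23]
In a BST, the LCA of p=8, q=29 is the first node v on the
root-to-leaf path with p <= v <= q (go left if both < v, right if both > v).
Walk from root:
  at 13: 8 <= 13 <= 29, this is the LCA
LCA = 13


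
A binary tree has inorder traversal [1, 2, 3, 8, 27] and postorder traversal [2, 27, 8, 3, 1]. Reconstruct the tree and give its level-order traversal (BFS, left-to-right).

Inorder:   [1, 2, 3, 8, 27]
Postorder: [2, 27, 8, 3, 1]
Algorithm: postorder visits root last, so walk postorder right-to-left;
each value is the root of the current inorder slice — split it at that
value, recurse on the right subtree first, then the left.
Recursive splits:
  root=1; inorder splits into left=[], right=[2, 3, 8, 27]
  root=3; inorder splits into left=[2], right=[8, 27]
  root=8; inorder splits into left=[], right=[27]
  root=27; inorder splits into left=[], right=[]
  root=2; inorder splits into left=[], right=[]
Reconstructed level-order: [1, 3, 2, 8, 27]
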